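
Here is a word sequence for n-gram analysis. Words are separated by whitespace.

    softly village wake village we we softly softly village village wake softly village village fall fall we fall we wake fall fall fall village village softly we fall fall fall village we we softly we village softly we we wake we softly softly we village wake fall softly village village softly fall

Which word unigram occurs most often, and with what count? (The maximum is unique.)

"village", 13 times

Unigram frequencies (highest first):
  village: 13
  we: 12
  softly: 11
  fall: 11
  wake: 5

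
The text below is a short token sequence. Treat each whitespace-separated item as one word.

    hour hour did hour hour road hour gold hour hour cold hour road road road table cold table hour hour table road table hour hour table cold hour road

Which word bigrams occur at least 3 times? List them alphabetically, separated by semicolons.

hour hour; hour road

Bigram counts meeting the condition (at least 3 times):
  hour hour: 5
  hour road: 3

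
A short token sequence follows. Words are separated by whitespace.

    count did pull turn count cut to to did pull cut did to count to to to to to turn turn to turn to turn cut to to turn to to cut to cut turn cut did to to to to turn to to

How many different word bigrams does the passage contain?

19

44 tokens → 43 bigram windows in total.
Repeated bigrams (each contributes count−1 duplicates):
  to to: 11
  to turn: 5
  turn to: 4
  cut to: 3
  cut did: 2
  did pull: 2
  did to: 2
  to cut: 2
  … (1 more repeated)
24 duplicate windows → 43 − 24 = 19 distinct.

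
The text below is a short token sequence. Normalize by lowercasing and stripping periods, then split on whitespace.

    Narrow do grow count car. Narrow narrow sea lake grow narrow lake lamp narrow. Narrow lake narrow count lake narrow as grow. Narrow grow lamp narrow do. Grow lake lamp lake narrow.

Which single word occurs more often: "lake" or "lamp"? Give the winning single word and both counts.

"lake": 6 occurrences
"lamp": 3 occurrences

"lake" (6 vs 3)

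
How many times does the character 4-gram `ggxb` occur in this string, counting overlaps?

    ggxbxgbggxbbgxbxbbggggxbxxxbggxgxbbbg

Sliding a length-4 window over the 37 characters (34 positions):
  position 1–4: ggxb
  position 8–11: ggxb
  position 21–24: ggxb

3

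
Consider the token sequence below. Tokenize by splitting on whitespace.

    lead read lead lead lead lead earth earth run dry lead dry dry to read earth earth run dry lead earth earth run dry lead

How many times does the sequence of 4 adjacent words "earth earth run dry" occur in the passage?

3

Scanning the 22 overlapping 4-gram windows for "earth earth run dry":
  position 7–10: earth earth run dry
  position 16–19: earth earth run dry
  position 21–24: earth earth run dry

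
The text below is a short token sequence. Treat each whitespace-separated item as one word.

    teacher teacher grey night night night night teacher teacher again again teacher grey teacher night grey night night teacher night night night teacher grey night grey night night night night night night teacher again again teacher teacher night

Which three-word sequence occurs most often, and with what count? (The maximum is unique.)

"night night night", 7 times

Trigram frequencies (highest first):
  night night night: 7
  night night teacher: 4
  grey night night: 3
  teacher grey night: 2
  teacher again again: 2
  again again teacher: 2
  … (15 more, each ≤ 2)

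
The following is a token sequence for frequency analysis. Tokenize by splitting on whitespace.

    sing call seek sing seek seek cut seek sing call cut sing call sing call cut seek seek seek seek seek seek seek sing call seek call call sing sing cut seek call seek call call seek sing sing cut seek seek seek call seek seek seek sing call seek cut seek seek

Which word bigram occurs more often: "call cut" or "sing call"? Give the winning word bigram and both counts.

"call cut": 2 occurrences
"sing call": 6 occurrences

"sing call" (6 vs 2)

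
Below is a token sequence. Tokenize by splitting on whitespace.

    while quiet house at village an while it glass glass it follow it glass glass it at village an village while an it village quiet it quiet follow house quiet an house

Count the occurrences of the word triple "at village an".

2

Scanning the 30 overlapping trigram windows for "at village an":
  position 4–6: at village an
  position 17–19: at village an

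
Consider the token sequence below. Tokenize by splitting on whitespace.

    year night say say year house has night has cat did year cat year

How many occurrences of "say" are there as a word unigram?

2

Scanning the 14 tokens for "say":
  position 3: say
  position 4: say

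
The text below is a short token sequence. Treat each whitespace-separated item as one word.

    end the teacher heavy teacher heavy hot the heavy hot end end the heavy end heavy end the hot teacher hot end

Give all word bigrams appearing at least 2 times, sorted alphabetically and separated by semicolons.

end the; heavy end; heavy hot; hot end; teacher heavy; the heavy

Bigram counts meeting the condition (at least 2 times):
  end the: 3
  heavy end: 2
  heavy hot: 2
  hot end: 2
  teacher heavy: 2
  the heavy: 2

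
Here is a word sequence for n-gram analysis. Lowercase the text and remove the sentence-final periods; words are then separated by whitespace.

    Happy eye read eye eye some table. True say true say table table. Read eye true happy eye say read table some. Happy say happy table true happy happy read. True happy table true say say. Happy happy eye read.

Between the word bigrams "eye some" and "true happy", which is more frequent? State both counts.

"eye some": 1 occurrence
"true happy": 3 occurrences

"true happy" (3 vs 1)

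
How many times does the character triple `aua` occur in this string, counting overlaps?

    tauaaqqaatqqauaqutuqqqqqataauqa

2

Sliding a length-3 window over the 31 characters (29 positions):
  position 2–4: aua
  position 13–15: aua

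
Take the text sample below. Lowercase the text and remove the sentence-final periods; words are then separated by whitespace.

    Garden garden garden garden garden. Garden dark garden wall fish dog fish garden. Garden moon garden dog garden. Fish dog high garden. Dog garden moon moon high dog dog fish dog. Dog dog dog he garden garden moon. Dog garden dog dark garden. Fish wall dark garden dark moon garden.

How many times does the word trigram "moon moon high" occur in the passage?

Scanning the 48 overlapping trigram windows for "moon moon high":
  position 25–27: moon moon high

1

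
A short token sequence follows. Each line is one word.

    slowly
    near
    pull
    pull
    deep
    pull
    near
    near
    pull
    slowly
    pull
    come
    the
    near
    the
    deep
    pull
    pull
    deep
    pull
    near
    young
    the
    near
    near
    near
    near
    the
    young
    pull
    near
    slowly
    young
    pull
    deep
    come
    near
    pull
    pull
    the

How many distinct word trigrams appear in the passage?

40 tokens → 38 trigram windows in total.
Repeated trigrams (each contributes count−1 duplicates):
  deep pull near: 2
  near near near: 2
  near pull pull: 2
  pull deep pull: 2
  pull pull deep: 2
5 duplicate windows → 38 − 5 = 33 distinct.

33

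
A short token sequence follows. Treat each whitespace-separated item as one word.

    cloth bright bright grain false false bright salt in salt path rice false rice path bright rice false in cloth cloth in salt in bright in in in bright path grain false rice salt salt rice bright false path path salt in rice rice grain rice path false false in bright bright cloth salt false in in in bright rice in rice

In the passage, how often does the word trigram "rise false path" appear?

Scanning the 60 overlapping trigram windows for "rise false path":
  (none found)

0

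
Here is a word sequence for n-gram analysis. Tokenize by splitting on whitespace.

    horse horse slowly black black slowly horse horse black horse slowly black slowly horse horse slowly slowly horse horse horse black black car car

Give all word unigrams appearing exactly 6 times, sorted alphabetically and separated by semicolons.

Unigram counts meeting the condition (exactly 6 times):
  black: 6
  slowly: 6

black; slowly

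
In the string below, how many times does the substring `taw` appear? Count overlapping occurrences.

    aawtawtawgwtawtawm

Sliding a length-3 window over the 18 characters (16 positions):
  position 4–6: taw
  position 7–9: taw
  position 12–14: taw
  position 15–17: taw

4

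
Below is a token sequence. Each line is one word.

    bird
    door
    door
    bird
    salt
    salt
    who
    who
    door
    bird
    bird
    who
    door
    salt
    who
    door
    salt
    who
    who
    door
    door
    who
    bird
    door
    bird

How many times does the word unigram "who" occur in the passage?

7

Scanning the 25 tokens for "who":
  position 7: who
  position 8: who
  position 12: who
  position 15: who
  position 18: who
  position 19: who
  position 22: who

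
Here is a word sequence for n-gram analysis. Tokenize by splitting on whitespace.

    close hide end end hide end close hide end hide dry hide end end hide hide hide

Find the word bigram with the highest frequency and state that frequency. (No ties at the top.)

Bigram frequencies (highest first):
  hide end: 4
  end hide: 3
  close hide: 2
  end end: 2
  hide hide: 2
  end close: 1
  … (2 more, each ≤ 1)

"hide end", 4 times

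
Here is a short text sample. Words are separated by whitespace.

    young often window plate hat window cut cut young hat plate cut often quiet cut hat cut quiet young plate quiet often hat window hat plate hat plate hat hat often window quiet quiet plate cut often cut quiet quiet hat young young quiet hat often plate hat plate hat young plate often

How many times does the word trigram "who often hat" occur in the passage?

0

Scanning the 51 overlapping trigram windows for "who often hat":
  (none found)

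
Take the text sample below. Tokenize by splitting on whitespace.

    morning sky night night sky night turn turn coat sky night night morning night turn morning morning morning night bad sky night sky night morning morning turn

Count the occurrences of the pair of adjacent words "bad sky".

1

Scanning the 26 overlapping bigram windows for "bad sky":
  position 20–21: bad sky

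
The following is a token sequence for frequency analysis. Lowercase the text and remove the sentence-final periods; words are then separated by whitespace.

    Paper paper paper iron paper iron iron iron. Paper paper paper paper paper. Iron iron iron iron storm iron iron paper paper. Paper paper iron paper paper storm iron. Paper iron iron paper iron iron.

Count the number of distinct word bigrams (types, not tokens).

7

35 tokens → 34 bigram windows in total.
Repeated bigrams (each contributes count−1 duplicates):
  paper paper: 10
  iron iron: 8
  iron paper: 6
  paper iron: 6
  storm iron: 2
27 duplicate windows → 34 − 27 = 7 distinct.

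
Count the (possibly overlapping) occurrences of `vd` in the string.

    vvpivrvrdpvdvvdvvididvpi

Sliding a length-2 window over the 24 characters (23 positions):
  position 11–12: vd
  position 14–15: vd

2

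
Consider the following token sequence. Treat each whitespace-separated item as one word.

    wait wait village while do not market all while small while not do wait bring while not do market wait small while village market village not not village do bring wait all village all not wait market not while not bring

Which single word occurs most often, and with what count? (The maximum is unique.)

Unigram frequencies (highest first):
  not: 8
  wait: 6
  while: 6
  village: 5
  do: 4
  market: 4
  … (3 more, each ≤ 3)

"not", 8 times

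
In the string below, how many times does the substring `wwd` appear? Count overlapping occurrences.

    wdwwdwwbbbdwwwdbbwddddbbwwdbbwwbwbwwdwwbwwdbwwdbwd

6

Sliding a length-3 window over the 50 characters (48 positions):
  position 3–5: wwd
  position 13–15: wwd
  position 25–27: wwd
  position 35–37: wwd
  position 41–43: wwd
  position 45–47: wwd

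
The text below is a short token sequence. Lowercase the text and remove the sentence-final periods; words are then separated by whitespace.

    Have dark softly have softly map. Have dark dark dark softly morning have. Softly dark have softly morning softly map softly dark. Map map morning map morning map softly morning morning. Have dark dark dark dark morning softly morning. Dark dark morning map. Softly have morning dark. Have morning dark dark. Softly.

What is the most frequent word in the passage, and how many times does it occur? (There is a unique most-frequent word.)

"dark", 15 times

Unigram frequencies (highest first):
  dark: 15
  softly: 11
  morning: 11
  have: 8
  map: 7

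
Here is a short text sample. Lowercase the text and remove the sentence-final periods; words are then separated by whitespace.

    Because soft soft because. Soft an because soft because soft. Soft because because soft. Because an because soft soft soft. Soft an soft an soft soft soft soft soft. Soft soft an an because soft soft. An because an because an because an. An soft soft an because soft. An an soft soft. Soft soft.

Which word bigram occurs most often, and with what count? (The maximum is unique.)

"soft soft", 16 times

Bigram frequencies (highest first):
  soft soft: 16
  because soft: 8
  soft an: 7
  an because: 7
  soft because: 4
  because an: 4
  … (3 more, each ≤ 4)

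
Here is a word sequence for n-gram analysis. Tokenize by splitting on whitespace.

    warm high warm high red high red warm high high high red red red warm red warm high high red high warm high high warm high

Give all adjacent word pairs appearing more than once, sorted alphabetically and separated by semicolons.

high high; high red; high warm; red high; red red; red warm; warm high

Bigram counts meeting the condition (more than once):
  high high: 4
  high red: 4
  high warm: 3
  red high: 2
  red red: 2
  red warm: 3
  warm high: 6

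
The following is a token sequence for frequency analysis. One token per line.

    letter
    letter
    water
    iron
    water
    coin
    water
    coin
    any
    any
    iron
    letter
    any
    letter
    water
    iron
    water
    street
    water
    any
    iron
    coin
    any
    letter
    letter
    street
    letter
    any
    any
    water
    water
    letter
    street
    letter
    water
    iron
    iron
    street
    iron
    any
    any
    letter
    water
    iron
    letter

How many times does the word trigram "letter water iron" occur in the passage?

Scanning the 43 overlapping trigram windows for "letter water iron":
  position 2–4: letter water iron
  position 14–16: letter water iron
  position 34–36: letter water iron
  position 42–44: letter water iron

4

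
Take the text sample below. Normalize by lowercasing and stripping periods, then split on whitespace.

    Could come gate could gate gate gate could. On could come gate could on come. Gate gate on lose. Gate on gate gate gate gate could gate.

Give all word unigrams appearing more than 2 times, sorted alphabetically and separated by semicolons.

come; could; gate; on

Unigram counts meeting the condition (more than 2 times):
  come: 3
  could: 6
  gate: 13
  on: 4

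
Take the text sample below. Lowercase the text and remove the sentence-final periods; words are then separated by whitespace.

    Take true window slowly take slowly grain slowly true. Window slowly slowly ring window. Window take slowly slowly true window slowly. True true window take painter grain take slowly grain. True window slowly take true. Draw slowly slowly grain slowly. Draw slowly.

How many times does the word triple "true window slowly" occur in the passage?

Scanning the 40 overlapping trigram windows for "true window slowly":
  position 2–4: true window slowly
  position 9–11: true window slowly
  position 19–21: true window slowly
  position 31–33: true window slowly

4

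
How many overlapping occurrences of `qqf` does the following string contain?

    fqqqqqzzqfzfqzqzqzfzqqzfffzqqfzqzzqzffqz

1

Sliding a length-3 window over the 40 characters (38 positions):
  position 28–30: qqf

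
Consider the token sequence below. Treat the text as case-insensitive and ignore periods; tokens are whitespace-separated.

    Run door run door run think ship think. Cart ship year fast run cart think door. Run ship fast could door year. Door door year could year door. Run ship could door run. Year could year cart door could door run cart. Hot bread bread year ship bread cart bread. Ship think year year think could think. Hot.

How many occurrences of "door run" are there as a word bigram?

Scanning the 57 overlapping bigram windows for "door run":
  position 2–3: door run
  position 4–5: door run
  position 16–17: door run
  position 28–29: door run
  position 32–33: door run
  position 40–41: door run

6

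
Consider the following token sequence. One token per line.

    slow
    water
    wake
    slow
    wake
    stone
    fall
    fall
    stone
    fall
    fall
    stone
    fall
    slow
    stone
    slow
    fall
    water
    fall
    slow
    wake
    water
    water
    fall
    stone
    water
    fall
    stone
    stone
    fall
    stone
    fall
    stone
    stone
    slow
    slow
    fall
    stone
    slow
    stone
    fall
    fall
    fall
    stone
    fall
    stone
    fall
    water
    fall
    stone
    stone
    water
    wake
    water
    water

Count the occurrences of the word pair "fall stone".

Scanning the 54 overlapping bigram windows for "fall stone":
  position 8–9: fall stone
  position 11–12: fall stone
  position 24–25: fall stone
  position 27–28: fall stone
  position 30–31: fall stone
  position 32–33: fall stone
  position 37–38: fall stone
  position 43–44: fall stone
  position 45–46: fall stone
  position 49–50: fall stone

10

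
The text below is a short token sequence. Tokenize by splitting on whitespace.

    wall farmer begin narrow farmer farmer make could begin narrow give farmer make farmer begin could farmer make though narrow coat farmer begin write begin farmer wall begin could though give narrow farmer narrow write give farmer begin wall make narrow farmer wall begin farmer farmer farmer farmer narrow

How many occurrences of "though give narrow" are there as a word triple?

Scanning the 47 overlapping trigram windows for "though give narrow":
  position 30–32: though give narrow

1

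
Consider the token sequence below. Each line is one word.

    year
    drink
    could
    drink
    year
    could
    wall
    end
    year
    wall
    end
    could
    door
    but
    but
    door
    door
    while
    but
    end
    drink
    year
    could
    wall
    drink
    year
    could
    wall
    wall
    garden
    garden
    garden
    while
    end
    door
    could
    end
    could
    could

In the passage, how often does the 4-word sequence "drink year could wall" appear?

3

Scanning the 36 overlapping 4-gram windows for "drink year could wall":
  position 4–7: drink year could wall
  position 21–24: drink year could wall
  position 25–28: drink year could wall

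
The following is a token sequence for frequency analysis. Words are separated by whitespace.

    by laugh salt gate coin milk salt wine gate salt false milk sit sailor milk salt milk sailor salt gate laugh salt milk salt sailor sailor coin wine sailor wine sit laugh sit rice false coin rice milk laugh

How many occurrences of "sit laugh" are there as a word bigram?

Scanning the 38 overlapping bigram windows for "sit laugh":
  position 31–32: sit laugh

1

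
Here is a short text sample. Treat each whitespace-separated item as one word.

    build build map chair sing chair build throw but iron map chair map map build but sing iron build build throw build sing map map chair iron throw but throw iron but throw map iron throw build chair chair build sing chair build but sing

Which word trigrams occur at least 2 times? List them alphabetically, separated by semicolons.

Trigram counts meeting the condition (at least 2 times):
  build but sing: 2
  sing chair build: 2

build but sing; sing chair build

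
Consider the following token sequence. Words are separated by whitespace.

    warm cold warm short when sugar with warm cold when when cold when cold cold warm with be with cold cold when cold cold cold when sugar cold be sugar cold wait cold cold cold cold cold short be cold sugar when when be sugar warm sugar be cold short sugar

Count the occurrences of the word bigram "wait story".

0

Scanning the 50 overlapping bigram windows for "wait story":
  (none found)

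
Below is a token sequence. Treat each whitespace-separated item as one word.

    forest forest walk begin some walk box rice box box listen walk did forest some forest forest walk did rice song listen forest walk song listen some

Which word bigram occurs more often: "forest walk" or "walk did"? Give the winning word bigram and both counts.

"forest walk": 3 occurrences
"walk did": 2 occurrences

"forest walk" (3 vs 2)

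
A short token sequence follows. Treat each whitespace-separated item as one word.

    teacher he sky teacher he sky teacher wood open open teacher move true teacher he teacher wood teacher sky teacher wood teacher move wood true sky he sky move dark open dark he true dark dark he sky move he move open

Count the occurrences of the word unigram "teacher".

9

Scanning the 42 tokens for "teacher":
  position 1: teacher
  position 4: teacher
  position 7: teacher
  position 11: teacher
  position 14: teacher
  position 16: teacher
  position 18: teacher
  position 20: teacher
  position 22: teacher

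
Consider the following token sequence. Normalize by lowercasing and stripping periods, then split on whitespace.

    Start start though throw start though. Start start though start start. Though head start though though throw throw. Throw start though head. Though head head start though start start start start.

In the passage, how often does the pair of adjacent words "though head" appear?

3

Scanning the 30 overlapping bigram windows for "though head":
  position 12–13: though head
  position 21–22: though head
  position 23–24: though head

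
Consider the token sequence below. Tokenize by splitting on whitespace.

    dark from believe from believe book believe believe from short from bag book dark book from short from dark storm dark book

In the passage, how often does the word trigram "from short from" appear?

Scanning the 20 overlapping trigram windows for "from short from":
  position 9–11: from short from
  position 16–18: from short from

2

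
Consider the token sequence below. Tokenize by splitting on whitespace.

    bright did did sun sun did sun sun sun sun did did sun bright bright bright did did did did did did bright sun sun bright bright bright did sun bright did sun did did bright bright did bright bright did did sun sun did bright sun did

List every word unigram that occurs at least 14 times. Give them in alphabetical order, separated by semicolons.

Unigram counts meeting the condition (at least 14 times):
  bright: 14
  did: 20
  sun: 14

bright; did; sun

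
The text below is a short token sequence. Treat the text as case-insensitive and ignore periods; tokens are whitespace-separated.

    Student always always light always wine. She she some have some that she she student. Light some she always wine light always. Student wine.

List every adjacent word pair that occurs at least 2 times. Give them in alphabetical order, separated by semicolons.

always wine; light always; she she

Bigram counts meeting the condition (at least 2 times):
  always wine: 2
  light always: 2
  she she: 2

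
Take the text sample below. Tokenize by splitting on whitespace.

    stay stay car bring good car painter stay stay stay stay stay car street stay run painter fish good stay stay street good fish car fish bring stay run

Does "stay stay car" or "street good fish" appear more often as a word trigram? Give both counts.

"stay stay car" (2 vs 1)

"stay stay car": 2 occurrences
"street good fish": 1 occurrence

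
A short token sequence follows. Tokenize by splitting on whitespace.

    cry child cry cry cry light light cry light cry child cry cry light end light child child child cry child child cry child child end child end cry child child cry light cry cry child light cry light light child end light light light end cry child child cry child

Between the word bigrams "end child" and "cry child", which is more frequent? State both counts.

"end child": 1 occurrence
"cry child": 8 occurrences

"cry child" (8 vs 1)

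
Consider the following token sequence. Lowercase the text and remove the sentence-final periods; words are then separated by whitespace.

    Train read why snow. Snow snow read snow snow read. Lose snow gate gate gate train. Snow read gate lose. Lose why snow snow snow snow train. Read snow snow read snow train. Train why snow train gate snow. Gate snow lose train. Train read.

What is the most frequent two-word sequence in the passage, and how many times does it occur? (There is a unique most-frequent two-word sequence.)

Bigram frequencies (highest first):
  snow snow: 7
  snow read: 4
  train read: 3
  why snow: 3
  read snow: 3
  snow train: 3
  … (17 more, each ≤ 2)

"snow snow", 7 times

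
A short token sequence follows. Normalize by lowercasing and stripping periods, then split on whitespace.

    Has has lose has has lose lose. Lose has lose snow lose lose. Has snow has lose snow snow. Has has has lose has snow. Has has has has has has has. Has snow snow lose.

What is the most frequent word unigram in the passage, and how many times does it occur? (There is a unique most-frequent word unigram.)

Unigram frequencies (highest first):
  has: 19
  lose: 10
  snow: 7

"has", 19 times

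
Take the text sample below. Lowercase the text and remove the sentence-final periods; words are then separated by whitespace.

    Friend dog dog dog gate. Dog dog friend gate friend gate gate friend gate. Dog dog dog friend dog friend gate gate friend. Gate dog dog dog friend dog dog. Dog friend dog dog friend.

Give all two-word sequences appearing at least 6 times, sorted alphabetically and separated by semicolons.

Bigram counts meeting the condition (at least 6 times):
  dog dog: 10
  dog friend: 6

dog dog; dog friend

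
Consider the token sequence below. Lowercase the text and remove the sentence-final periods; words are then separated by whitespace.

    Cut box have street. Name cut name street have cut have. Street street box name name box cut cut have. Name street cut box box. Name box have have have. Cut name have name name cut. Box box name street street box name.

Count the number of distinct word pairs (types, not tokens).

43 tokens → 42 bigram windows in total.
Repeated bigrams (each contributes count−1 duplicates):
  box name: 4
  cut box: 3
  name street: 3
  box box: 2
  box have: 2
  cut have: 2
  cut name: 2
  have cut: 2
  … (8 more repeated)
20 duplicate windows → 42 − 20 = 22 distinct.

22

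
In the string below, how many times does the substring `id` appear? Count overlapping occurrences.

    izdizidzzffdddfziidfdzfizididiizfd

4

Sliding a length-2 window over the 34 characters (33 positions):
  position 6–7: id
  position 18–19: id
  position 26–27: id
  position 28–29: id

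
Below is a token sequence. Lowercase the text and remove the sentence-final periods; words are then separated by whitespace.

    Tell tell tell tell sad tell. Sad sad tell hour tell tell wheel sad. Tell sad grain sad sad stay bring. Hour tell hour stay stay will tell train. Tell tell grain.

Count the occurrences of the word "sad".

Scanning the 32 tokens for "sad":
  position 5: sad
  position 7: sad
  position 8: sad
  position 14: sad
  position 16: sad
  position 18: sad
  position 19: sad

7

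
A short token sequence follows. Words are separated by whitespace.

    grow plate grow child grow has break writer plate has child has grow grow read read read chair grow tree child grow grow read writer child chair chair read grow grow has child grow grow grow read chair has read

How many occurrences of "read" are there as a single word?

Scanning the 40 tokens for "read":
  position 15: read
  position 16: read
  position 17: read
  position 24: read
  position 29: read
  position 37: read
  position 40: read

7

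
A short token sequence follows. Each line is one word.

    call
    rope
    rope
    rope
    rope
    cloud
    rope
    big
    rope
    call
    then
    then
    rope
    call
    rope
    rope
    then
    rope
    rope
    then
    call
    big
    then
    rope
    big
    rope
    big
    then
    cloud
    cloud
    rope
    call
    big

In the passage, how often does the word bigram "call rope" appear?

Scanning the 32 overlapping bigram windows for "call rope":
  position 1–2: call rope
  position 14–15: call rope

2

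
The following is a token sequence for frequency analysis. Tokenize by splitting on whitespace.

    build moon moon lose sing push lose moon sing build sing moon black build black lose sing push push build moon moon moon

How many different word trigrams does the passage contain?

23 tokens → 21 trigram windows in total.
Repeated trigrams (each contributes count−1 duplicates):
  build moon moon: 2
  lose sing push: 2
2 duplicate windows → 21 − 2 = 19 distinct.

19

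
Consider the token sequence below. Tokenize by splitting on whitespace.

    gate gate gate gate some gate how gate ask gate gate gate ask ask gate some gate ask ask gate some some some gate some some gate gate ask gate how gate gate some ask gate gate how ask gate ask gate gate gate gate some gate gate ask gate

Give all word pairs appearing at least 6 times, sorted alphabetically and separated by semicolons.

Bigram counts meeting the condition (at least 6 times):
  ask gate: 8
  gate ask: 6
  gate gate: 12
  gate some: 6

ask gate; gate ask; gate gate; gate some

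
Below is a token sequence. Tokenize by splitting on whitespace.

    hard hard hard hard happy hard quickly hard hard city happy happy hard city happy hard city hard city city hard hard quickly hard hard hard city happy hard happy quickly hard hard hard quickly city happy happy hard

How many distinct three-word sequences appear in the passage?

23

39 tokens → 37 trigram windows in total.
Repeated trigrams (each contributes count−1 duplicates):
  hard hard hard: 4
  hard city happy: 3
  quickly hard hard: 3
  city happy happy: 2
  city happy hard: 2
  happy happy hard: 2
  happy hard city: 2
  hard hard city: 2
  … (2 more repeated)
14 duplicate windows → 37 − 14 = 23 distinct.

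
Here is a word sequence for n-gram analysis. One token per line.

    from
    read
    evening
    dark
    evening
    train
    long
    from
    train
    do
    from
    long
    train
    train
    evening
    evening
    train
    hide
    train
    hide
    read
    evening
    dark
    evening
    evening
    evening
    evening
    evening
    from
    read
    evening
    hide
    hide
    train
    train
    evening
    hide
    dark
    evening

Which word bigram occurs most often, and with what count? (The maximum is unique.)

Bigram frequencies (highest first):
  evening evening: 5
  read evening: 3
  dark evening: 3
  from read: 2
  evening dark: 2
  evening train: 2
  … (16 more, each ≤ 2)

"evening evening", 5 times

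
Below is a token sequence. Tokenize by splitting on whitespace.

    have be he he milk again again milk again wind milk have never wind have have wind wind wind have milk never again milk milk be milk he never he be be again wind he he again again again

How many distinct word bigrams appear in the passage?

39 tokens → 38 bigram windows in total.
Repeated bigrams (each contributes count−1 duplicates):
  again again: 3
  again milk: 2
  again wind: 2
  he he: 2
  milk again: 2
  wind have: 2
  wind wind: 2
8 duplicate windows → 38 − 8 = 30 distinct.

30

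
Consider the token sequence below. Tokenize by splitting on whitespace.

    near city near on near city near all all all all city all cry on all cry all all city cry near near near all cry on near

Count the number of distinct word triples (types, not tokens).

22

28 tokens → 26 trigram windows in total.
Repeated trigrams (each contributes count−1 duplicates):
  all all all: 2
  all all city: 2
  all cry on: 2
  near city near: 2
4 duplicate windows → 26 − 4 = 22 distinct.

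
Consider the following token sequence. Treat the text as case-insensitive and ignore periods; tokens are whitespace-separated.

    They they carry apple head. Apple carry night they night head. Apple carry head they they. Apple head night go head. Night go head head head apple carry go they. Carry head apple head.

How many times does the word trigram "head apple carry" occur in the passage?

Scanning the 32 overlapping trigram windows for "head apple carry":
  position 5–7: head apple carry
  position 11–13: head apple carry
  position 26–28: head apple carry

3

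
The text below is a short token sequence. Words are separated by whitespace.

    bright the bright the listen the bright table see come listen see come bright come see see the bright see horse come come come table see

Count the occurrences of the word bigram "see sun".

0

Scanning the 25 overlapping bigram windows for "see sun":
  (none found)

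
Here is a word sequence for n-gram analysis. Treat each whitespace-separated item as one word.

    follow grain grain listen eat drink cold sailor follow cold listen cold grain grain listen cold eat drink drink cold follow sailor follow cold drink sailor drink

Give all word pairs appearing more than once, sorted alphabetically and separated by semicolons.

Bigram counts meeting the condition (more than once):
  drink cold: 2
  eat drink: 2
  follow cold: 2
  grain grain: 2
  grain listen: 2
  listen cold: 2
  sailor follow: 2

drink cold; eat drink; follow cold; grain grain; grain listen; listen cold; sailor follow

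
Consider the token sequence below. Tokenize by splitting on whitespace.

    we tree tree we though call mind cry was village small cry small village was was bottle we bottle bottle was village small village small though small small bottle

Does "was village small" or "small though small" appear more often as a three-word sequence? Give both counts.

"was village small" (2 vs 1)

"was village small": 2 occurrences
"small though small": 1 occurrence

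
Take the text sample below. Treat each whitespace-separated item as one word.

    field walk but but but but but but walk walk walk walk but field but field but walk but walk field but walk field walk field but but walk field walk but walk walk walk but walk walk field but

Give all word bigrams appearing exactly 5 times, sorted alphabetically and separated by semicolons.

field but; walk but; walk field

Bigram counts meeting the condition (exactly 5 times):
  field but: 5
  walk but: 5
  walk field: 5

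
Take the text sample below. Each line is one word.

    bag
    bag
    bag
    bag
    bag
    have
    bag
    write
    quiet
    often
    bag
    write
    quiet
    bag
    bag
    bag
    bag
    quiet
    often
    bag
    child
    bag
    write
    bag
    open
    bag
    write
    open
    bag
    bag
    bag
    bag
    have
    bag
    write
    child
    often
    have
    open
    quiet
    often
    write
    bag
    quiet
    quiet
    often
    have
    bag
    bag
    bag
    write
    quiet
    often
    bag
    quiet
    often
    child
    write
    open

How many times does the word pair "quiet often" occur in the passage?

6

Scanning the 58 overlapping bigram windows for "quiet often":
  position 9–10: quiet often
  position 18–19: quiet often
  position 40–41: quiet often
  position 45–46: quiet often
  position 52–53: quiet often
  position 55–56: quiet often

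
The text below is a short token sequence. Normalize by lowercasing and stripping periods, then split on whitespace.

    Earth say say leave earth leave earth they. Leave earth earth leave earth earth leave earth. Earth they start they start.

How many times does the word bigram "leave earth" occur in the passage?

5

Scanning the 20 overlapping bigram windows for "leave earth":
  position 4–5: leave earth
  position 6–7: leave earth
  position 9–10: leave earth
  position 12–13: leave earth
  position 15–16: leave earth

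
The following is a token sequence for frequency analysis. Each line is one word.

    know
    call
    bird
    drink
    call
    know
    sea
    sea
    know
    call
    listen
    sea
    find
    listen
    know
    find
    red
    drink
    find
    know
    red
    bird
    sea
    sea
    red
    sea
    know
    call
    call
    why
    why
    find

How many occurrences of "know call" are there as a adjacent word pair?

3

Scanning the 31 overlapping bigram windows for "know call":
  position 1–2: know call
  position 9–10: know call
  position 27–28: know call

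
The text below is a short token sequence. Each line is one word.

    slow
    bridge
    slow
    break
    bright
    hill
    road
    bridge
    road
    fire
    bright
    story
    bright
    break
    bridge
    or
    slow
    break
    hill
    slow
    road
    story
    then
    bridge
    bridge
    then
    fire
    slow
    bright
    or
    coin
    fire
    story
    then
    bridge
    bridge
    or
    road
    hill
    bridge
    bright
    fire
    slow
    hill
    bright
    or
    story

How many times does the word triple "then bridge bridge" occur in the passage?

Scanning the 45 overlapping trigram windows for "then bridge bridge":
  position 23–25: then bridge bridge
  position 34–36: then bridge bridge

2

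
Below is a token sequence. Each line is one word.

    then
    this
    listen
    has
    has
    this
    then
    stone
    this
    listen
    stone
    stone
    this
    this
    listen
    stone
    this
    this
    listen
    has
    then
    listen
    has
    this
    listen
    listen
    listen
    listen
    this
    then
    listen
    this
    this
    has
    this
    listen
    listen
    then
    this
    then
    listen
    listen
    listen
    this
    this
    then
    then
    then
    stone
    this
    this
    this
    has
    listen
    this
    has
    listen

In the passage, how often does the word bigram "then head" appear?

0

Scanning the 56 overlapping bigram windows for "then head":
  (none found)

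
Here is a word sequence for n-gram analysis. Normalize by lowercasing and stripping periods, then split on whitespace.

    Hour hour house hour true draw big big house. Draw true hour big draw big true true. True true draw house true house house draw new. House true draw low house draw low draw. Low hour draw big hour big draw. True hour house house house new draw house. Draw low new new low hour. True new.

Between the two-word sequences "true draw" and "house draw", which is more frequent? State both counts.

"house draw" (4 vs 3)

"true draw": 3 occurrences
"house draw": 4 occurrences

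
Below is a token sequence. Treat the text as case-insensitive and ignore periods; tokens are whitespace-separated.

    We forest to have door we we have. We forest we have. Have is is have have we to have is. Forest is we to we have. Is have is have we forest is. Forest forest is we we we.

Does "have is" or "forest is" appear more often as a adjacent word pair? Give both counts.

"have is" (4 vs 3)

"have is": 4 occurrences
"forest is": 3 occurrences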